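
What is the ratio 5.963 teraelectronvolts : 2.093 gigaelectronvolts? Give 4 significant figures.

2849

(5.963 × 10¹²) / (2.093 × 10⁹) = 2.849 × 10³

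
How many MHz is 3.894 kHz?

0.003894 MHz

kilo = 10^3, mega = 10^6; factor is 10^-3.
3.894 × 10^-3 = 0.003894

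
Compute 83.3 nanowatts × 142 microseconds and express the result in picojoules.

11.8286 picojoules

83.3 × 10⁻⁹ × 142 × 10⁻⁶ = 11828.6 × 10⁻¹⁵ J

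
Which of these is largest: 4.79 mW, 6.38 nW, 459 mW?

4.79 mW = 0.00479 W
6.38 nW = 0.00000000638 W
459 mW = 0.459 W

459 mW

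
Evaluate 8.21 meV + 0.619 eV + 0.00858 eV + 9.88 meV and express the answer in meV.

645.67 meV

In meV:
  8.21 meV → 8.21
  0.619 eV = 0.619 × 10^3 meV = 619
  0.00858 eV = 0.00858 × 10^3 meV = 8.58
  9.88 meV → 9.88
Sum: 8.21 + 619 + 8.58 + 9.88 = 645.67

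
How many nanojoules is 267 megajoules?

267000000000000000 nanojoules

mega = 1e6, nano = 1e-9; factor is 1e15.
267 × 1e15 = 267000000000000000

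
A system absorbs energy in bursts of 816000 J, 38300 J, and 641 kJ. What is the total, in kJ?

1495.3 kJ

In kJ:
  816000 J = 816000 × 10^-3 kJ = 816
  38300 J = 38300 × 10^-3 kJ = 38.3
  641 kJ → 641
Sum: 816 + 38.3 + 641 = 1495.3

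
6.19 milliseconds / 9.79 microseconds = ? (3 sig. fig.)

632

(6.19 × 10^-3) / (9.79 × 10^-6) = 0.6323 × 10^3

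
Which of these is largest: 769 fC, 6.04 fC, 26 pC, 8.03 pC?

26 pC

769 fC = 0.000000000000769 C
6.04 fC = 0.00000000000000604 C
26 pC = 0.000000000026 C
8.03 pC = 0.00000000000803 C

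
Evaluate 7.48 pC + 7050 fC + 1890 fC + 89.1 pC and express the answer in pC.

In pC:
  7.48 pC → 7.48
  7050 fC = 7050 × 10⁻³ pC = 7.05
  1890 fC = 1890 × 10⁻³ pC = 1.89
  89.1 pC → 89.1
Sum: 7.48 + 7.05 + 1.89 + 89.1 = 105.52

105.52 pC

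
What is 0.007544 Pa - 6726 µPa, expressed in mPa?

0.818 mPa

In mPa:
  0.007544 Pa = 0.007544e3 mPa = 7.544
  6726 µPa = 6726e-3 mPa = 6.726
Difference: 7.544 - 6.726 = 0.818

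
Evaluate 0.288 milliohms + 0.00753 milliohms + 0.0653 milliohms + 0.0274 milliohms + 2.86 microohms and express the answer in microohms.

391.09 microohms

In microohms:
  0.288 milliohms = 0.288 × 10^3 microohms = 288
  0.00753 milliohms = 0.00753 × 10^3 microohms = 7.53
  0.0653 milliohms = 0.0653 × 10^3 microohms = 65.3
  0.0274 milliohms = 0.0274 × 10^3 microohms = 27.4
  2.86 microohms → 2.86
Sum: 288 + 7.53 + 65.3 + 27.4 + 2.86 = 391.09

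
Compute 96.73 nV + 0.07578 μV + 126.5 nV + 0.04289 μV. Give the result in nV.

In nV:
  96.73 nV → 96.73
  0.07578 μV = 0.07578 × 10³ nV = 75.78
  126.5 nV → 126.5
  0.04289 μV = 0.04289 × 10³ nV = 42.89
Sum: 96.73 + 75.78 + 126.5 + 42.89 = 341.9

341.9 nV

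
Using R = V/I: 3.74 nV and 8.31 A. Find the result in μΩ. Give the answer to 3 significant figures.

(3.74 × 10^-9) / (8.31) = 0.45006 × 10^-9 Ω

0.000450 μΩ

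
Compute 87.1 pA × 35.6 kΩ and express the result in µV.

87.1 × 10^-12 × 35.6 × 10^3 = 3100.76 × 10^-9 V

3.10076 µV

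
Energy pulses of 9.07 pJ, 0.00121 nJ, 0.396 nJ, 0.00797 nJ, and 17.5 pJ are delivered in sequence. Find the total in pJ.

431.75 pJ

In pJ:
  9.07 pJ → 9.07
  0.00121 nJ = 0.00121 × 10^3 pJ = 1.21
  0.396 nJ = 0.396 × 10^3 pJ = 396
  0.00797 nJ = 0.00797 × 10^3 pJ = 7.97
  17.5 pJ → 17.5
Sum: 9.07 + 1.21 + 396 + 7.97 + 17.5 = 431.75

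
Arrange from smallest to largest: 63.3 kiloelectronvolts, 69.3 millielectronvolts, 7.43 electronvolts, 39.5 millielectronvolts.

63.3 kiloelectronvolts = 63300 electronvolts
69.3 millielectronvolts = 0.0693 electronvolts
7.43 electronvolts = 7.43 electronvolts
39.5 millielectronvolts = 0.0395 electronvolts

39.5 millielectronvolts < 69.3 millielectronvolts < 7.43 electronvolts < 63.3 kiloelectronvolts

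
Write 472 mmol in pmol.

472000000000 pmol

milli = 10⁻³, pico = 10⁻¹²; factor is 10⁹.
472 × 10⁹ = 472000000000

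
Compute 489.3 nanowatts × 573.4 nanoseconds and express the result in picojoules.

0.28056462 picojoules

489.3e-9 × 573.4e-9 = 280564.62e-18 J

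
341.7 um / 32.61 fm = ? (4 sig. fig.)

(341.7 × 10⁻⁶) / (32.61 × 10⁻¹⁵) = 10.478 × 10⁹

10480000000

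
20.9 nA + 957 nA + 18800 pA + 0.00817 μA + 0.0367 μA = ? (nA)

1041.57 nA

In nA:
  20.9 nA → 20.9
  957 nA → 957
  18800 pA = 18800 × 10^-3 nA = 18.8
  0.00817 μA = 0.00817 × 10^3 nA = 8.17
  0.0367 μA = 0.0367 × 10^3 nA = 36.7
Sum: 20.9 + 957 + 18.8 + 8.17 + 36.7 = 1041.57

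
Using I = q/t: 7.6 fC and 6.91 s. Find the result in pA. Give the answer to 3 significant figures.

0.00110 pA

(7.6 × 10^-15) / (6.91) = 1.0999 × 10^-15 A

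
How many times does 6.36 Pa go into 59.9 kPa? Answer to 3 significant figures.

(59.9 × 10^3) / (6.36) = 9.418 × 10^3

9420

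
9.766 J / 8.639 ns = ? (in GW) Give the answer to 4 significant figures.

(9.766) / (8.639 × 10^-9) = 1.13045 × 10^9 W

1.130 GW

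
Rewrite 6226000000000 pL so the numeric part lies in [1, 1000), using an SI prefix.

6.226 L

= 6.226 L; mantissa already in [1, 1000).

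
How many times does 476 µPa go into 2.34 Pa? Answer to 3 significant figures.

(2.34) / (476 × 10^-6) = 0.004916 × 10^6

4920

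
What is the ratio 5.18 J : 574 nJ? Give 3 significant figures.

(5.18) / (574 × 10^-9) = 0.009024 × 10^9

9020000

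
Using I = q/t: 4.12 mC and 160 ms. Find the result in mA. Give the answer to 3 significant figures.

25.8 mA

(4.12 × 10⁻³) / (160 × 10⁻³) = 0.02575 A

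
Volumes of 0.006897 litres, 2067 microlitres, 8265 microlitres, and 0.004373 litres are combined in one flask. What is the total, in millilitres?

In millilitres:
  0.006897 litres = 0.006897 × 10³ millilitres = 6.897
  2067 microlitres = 2067 × 10⁻³ millilitres = 2.067
  8265 microlitres = 8265 × 10⁻³ millilitres = 8.265
  0.004373 litres = 0.004373 × 10³ millilitres = 4.373
Sum: 6.897 + 2.067 + 8.265 + 4.373 = 21.602

21.602 millilitres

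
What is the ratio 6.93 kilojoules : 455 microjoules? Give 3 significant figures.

15200000

(6.93 × 10^3) / (455 × 10^-6) = 0.01523 × 10^9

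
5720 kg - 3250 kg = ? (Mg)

In Mg:
  5720 kg = 5720e-3 Mg = 5.72
  3250 kg = 3250e-3 Mg = 3.25
Difference: 5.72 - 3.25 = 2.47

2.47 Mg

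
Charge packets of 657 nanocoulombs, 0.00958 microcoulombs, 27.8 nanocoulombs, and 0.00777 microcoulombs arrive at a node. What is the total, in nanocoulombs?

702.15 nanocoulombs

In nanocoulombs:
  657 nanocoulombs → 657
  0.00958 microcoulombs = 0.00958 × 10³ nanocoulombs = 9.58
  27.8 nanocoulombs → 27.8
  0.00777 microcoulombs = 0.00777 × 10³ nanocoulombs = 7.77
Sum: 657 + 9.58 + 27.8 + 7.77 = 702.15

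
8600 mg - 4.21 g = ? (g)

In g:
  8600 mg = 8600 × 10⁻³ g = 8.6
  4.21 g → 4.21
Difference: 8.6 - 4.21 = 4.39

4.39 g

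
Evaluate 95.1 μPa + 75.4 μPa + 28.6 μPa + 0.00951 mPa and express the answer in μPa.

In μPa:
  95.1 μPa → 95.1
  75.4 μPa → 75.4
  28.6 μPa → 28.6
  0.00951 mPa = 0.00951e3 μPa = 9.51
Sum: 95.1 + 75.4 + 28.6 + 9.51 = 208.61

208.61 μPa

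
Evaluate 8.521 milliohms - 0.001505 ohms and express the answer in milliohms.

7.016 milliohms

In milliohms:
  8.521 milliohms → 8.521
  0.001505 ohms = 0.001505e3 milliohms = 1.505
Difference: 8.521 - 1.505 = 7.016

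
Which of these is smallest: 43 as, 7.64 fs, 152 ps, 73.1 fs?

43 as = 0.000000000000000043 s
7.64 fs = 0.00000000000000764 s
152 ps = 0.000000000152 s
73.1 fs = 0.0000000000000731 s

43 as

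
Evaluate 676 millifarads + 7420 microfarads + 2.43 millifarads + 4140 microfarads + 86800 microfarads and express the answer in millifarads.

In millifarads:
  676 millifarads → 676
  7420 microfarads = 7420 × 10⁻³ millifarads = 7.42
  2.43 millifarads → 2.43
  4140 microfarads = 4140 × 10⁻³ millifarads = 4.14
  86800 microfarads = 86800 × 10⁻³ millifarads = 86.8
Sum: 676 + 7.42 + 2.43 + 4.14 + 86.8 = 776.79

776.79 millifarads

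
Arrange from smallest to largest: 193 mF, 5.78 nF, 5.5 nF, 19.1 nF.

5.5 nF < 5.78 nF < 19.1 nF < 193 mF

193 mF = 0.193 F
5.78 nF = 0.00000000578 F
5.5 nF = 0.0000000055 F
19.1 nF = 0.0000000191 F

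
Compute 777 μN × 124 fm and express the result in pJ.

0.000096348 pJ

777 × 10^-6 × 124 × 10^-15 = 96348 × 10^-21 J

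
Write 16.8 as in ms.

atto = 10⁻¹⁸, milli = 10⁻³; factor is 10⁻¹⁵.
16.8 × 10⁻¹⁵ = 0.0000000000000168

0.0000000000000168 ms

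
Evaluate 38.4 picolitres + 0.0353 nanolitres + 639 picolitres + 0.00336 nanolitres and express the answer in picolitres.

716.06 picolitres

In picolitres:
  38.4 picolitres → 38.4
  0.0353 nanolitres = 0.0353 × 10^3 picolitres = 35.3
  639 picolitres → 639
  0.00336 nanolitres = 0.00336 × 10^3 picolitres = 3.36
Sum: 38.4 + 35.3 + 639 + 3.36 = 716.06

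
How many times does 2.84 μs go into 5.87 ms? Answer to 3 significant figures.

2070

(5.87e-3) / (2.84e-6) = 2.067e3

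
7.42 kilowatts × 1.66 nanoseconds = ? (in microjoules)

12.3172 microjoules

7.42 × 10³ × 1.66 × 10⁻⁹ = 12.3172 × 10⁻⁶ J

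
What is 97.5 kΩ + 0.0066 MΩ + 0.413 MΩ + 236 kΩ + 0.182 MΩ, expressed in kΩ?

In kΩ:
  97.5 kΩ → 97.5
  0.0066 MΩ = 0.0066e3 kΩ = 6.6
  0.413 MΩ = 0.413e3 kΩ = 413
  236 kΩ → 236
  0.182 MΩ = 0.182e3 kΩ = 182
Sum: 97.5 + 6.6 + 413 + 236 + 182 = 935.1

935.1 kΩ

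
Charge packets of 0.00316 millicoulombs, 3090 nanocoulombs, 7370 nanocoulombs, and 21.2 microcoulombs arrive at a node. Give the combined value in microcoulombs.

In microcoulombs:
  0.00316 millicoulombs = 0.00316e3 microcoulombs = 3.16
  3090 nanocoulombs = 3090e-3 microcoulombs = 3.09
  7370 nanocoulombs = 7370e-3 microcoulombs = 7.37
  21.2 microcoulombs → 21.2
Sum: 3.16 + 3.09 + 7.37 + 21.2 = 34.82

34.82 microcoulombs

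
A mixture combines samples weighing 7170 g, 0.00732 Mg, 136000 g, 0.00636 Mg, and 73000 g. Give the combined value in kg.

229.85 kg

In kg:
  7170 g = 7170 × 10⁻³ kg = 7.17
  0.00732 Mg = 0.00732 × 10³ kg = 7.32
  136000 g = 136000 × 10⁻³ kg = 136
  0.00636 Mg = 0.00636 × 10³ kg = 6.36
  73000 g = 73000 × 10⁻³ kg = 73
Sum: 7.17 + 7.32 + 136 + 6.36 + 73 = 229.85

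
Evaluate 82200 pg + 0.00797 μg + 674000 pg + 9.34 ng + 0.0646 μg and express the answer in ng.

In ng:
  82200 pg = 82200 × 10⁻³ ng = 82.2
  0.00797 μg = 0.00797 × 10³ ng = 7.97
  674000 pg = 674000 × 10⁻³ ng = 674
  9.34 ng → 9.34
  0.0646 μg = 0.0646 × 10³ ng = 64.6
Sum: 82.2 + 7.97 + 674 + 9.34 + 64.6 = 838.11

838.11 ng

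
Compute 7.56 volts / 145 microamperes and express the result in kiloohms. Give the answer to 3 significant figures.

(7.56) / (145e-6) = 0.052138e6 Ω

52.1 kiloohms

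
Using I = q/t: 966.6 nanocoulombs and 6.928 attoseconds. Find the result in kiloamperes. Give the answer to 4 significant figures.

(966.6 × 10⁻⁹) / (6.928 × 10⁻¹⁸) = 139.521 × 10⁹ A

139500000 kiloamperes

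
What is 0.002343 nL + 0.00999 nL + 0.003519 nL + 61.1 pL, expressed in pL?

In pL:
  0.002343 nL = 0.002343 × 10^3 pL = 2.343
  0.00999 nL = 0.00999 × 10^3 pL = 9.99
  0.003519 nL = 0.003519 × 10^3 pL = 3.519
  61.1 pL → 61.1
Sum: 2.343 + 9.99 + 3.519 + 61.1 = 76.952

76.952 pL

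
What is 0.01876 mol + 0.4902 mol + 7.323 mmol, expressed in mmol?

In mmol:
  0.01876 mol = 0.01876 × 10³ mmol = 18.76
  0.4902 mol = 0.4902 × 10³ mmol = 490.2
  7.323 mmol → 7.323
Sum: 18.76 + 490.2 + 7.323 = 516.283

516.283 mmol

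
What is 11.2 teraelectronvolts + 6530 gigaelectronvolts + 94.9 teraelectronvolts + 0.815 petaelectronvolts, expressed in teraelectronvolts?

927.63 teraelectronvolts

In teraelectronvolts:
  11.2 teraelectronvolts → 11.2
  6530 gigaelectronvolts = 6530 × 10⁻³ teraelectronvolts = 6.53
  94.9 teraelectronvolts → 94.9
  0.815 petaelectronvolts = 0.815 × 10³ teraelectronvolts = 815
Sum: 11.2 + 6.53 + 94.9 + 815 = 927.63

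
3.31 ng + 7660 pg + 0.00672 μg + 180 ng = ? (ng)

In ng:
  3.31 ng → 3.31
  7660 pg = 7660e-3 ng = 7.66
  0.00672 μg = 0.00672e3 ng = 6.72
  180 ng → 180
Sum: 3.31 + 7.66 + 6.72 + 180 = 197.69

197.69 ng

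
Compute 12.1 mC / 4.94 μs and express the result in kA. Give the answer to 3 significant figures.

(12.1 × 10^-3) / (4.94 × 10^-6) = 2.4494 × 10^3 A

2.45 kA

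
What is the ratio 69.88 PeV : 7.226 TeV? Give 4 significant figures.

(69.88 × 10^15) / (7.226 × 10^12) = 9.6706 × 10^3

9671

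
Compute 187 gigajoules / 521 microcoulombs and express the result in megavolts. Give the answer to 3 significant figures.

359000000 megavolts

(187e9) / (521e-6) = 0.35893e15 V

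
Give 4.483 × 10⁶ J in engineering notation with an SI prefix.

= 4.483 × 10⁶ J; 10⁶ is mega.

4.483 MJ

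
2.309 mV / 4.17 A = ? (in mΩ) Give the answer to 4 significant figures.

0.5537 mΩ

(2.309 × 10^-3) / (4.17) = 0.553717 × 10^-3 Ω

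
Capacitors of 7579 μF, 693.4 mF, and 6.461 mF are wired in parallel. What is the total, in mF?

707.44 mF

In mF:
  7579 μF = 7579 × 10^-3 mF = 7.579
  693.4 mF → 693.4
  6.461 mF → 6.461
Sum: 7.579 + 693.4 + 6.461 = 707.44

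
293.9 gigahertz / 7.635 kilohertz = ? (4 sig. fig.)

(293.9 × 10^9) / (7.635 × 10^3) = 38.494 × 10^6

38490000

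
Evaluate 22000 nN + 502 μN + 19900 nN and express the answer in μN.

543.9 μN

In μN:
  22000 nN = 22000 × 10⁻³ μN = 22
  502 μN → 502
  19900 nN = 19900 × 10⁻³ μN = 19.9
Sum: 22 + 502 + 19.9 = 543.9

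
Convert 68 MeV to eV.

68000000 eV

mega = 10^6, (no prefix) = 10^0; factor is 10^6.
68 × 10^6 = 68000000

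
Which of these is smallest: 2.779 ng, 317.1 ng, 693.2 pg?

2.779 ng = 0.000000002779 g
317.1 ng = 0.0000003171 g
693.2 pg = 0.0000000006932 g

693.2 pg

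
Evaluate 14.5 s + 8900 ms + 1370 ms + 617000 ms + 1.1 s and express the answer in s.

642.87 s

In s:
  14.5 s → 14.5
  8900 ms = 8900 × 10⁻³ s = 8.9
  1370 ms = 1370 × 10⁻³ s = 1.37
  617000 ms = 617000 × 10⁻³ s = 617
  1.1 s → 1.1
Sum: 14.5 + 8.9 + 1.37 + 617 + 1.1 = 642.87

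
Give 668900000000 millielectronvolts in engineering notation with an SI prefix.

668.9 megaelectronvolts

= 668.9 × 10^6 electronvolts; 10^6 is mega.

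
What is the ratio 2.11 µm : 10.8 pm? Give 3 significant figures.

(2.11 × 10^-6) / (10.8 × 10^-12) = 0.1954 × 10^6

195000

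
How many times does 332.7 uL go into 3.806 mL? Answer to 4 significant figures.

(3.806e-3) / (332.7e-6) = 0.01144e3

11.44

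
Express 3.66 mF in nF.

3660000 nF

milli = 10⁻³, nano = 10⁻⁹; factor is 10⁶.
3.66 × 10⁶ = 3660000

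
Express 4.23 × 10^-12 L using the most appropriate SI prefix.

4.23 pL

= 4.23 × 10^-12 L; 10^-12 is pico.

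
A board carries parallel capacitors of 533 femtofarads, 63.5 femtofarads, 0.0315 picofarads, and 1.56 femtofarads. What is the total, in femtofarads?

629.56 femtofarads

In femtofarads:
  533 femtofarads → 533
  63.5 femtofarads → 63.5
  0.0315 picofarads = 0.0315 × 10^3 femtofarads = 31.5
  1.56 femtofarads → 1.56
Sum: 533 + 63.5 + 31.5 + 1.56 = 629.56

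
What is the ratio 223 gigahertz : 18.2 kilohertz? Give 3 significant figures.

12300000

(223 × 10⁹) / (18.2 × 10³) = 12.25 × 10⁶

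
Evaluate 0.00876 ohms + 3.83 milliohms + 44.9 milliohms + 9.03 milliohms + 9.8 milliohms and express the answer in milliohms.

76.32 milliohms

In milliohms:
  0.00876 ohms = 0.00876e3 milliohms = 8.76
  3.83 milliohms → 3.83
  44.9 milliohms → 44.9
  9.03 milliohms → 9.03
  9.8 milliohms → 9.8
Sum: 8.76 + 3.83 + 44.9 + 9.03 + 9.8 = 76.32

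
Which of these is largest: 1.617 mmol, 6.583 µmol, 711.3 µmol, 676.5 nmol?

1.617 mmol = 0.001617 mol
6.583 µmol = 0.000006583 mol
711.3 µmol = 0.0007113 mol
676.5 nmol = 0.0000006765 mol

1.617 mmol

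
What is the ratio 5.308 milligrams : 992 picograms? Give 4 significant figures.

(5.308 × 10⁻³) / (992 × 10⁻¹²) = 0.0053508 × 10⁹

5351000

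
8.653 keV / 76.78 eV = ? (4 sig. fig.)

112.7

(8.653e3) / (76.78) = 0.1127e3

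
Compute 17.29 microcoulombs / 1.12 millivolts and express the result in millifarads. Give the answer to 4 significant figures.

15.44 millifarads

(17.29e-6) / (1.12e-3) = 15.4375e-3 F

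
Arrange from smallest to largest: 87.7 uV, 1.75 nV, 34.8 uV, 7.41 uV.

1.75 nV < 7.41 uV < 34.8 uV < 87.7 uV

87.7 uV = 0.0000877 V
1.75 nV = 0.00000000175 V
34.8 uV = 0.0000348 V
7.41 uV = 0.00000741 V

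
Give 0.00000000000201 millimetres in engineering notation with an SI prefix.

= 2.01e-15 metres; 1e-15 is femto.

2.01 femtometres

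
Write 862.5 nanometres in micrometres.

0.8625 micrometres

nano = 10^-9, micro = 10^-6; factor is 10^-3.
862.5 × 10^-3 = 0.8625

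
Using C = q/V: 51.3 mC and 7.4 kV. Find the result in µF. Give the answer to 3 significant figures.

(51.3 × 10⁻³) / (7.4 × 10³) = 6.9324 × 10⁻⁶ F

6.93 µF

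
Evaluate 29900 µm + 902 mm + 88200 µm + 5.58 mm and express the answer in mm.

1025.68 mm

In mm:
  29900 µm = 29900e-3 mm = 29.9
  902 mm → 902
  88200 µm = 88200e-3 mm = 88.2
  5.58 mm → 5.58
Sum: 29.9 + 902 + 88.2 + 5.58 = 1025.68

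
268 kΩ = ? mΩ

268000000 mΩ

kilo = 10^3, milli = 10^-3; factor is 10^6.
268 × 10^6 = 268000000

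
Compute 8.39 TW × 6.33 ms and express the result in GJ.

53.1087 GJ

8.39 × 10¹² × 6.33 × 10⁻³ = 53.1087 × 10⁹ J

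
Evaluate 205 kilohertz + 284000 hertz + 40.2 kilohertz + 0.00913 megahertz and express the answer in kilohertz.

In kilohertz:
  205 kilohertz → 205
  284000 hertz = 284000 × 10^-3 kilohertz = 284
  40.2 kilohertz → 40.2
  0.00913 megahertz = 0.00913 × 10^3 kilohertz = 9.13
Sum: 205 + 284 + 40.2 + 9.13 = 538.33

538.33 kilohertz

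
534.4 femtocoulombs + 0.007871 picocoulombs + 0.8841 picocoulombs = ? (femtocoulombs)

In femtocoulombs:
  534.4 femtocoulombs → 534.4
  0.007871 picocoulombs = 0.007871 × 10^3 femtocoulombs = 7.871
  0.8841 picocoulombs = 0.8841 × 10^3 femtocoulombs = 884.1
Sum: 534.4 + 7.871 + 884.1 = 1426.371

1426.371 femtocoulombs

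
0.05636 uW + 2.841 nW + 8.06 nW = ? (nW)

In nW:
  0.05636 uW = 0.05636 × 10^3 nW = 56.36
  2.841 nW → 2.841
  8.06 nW → 8.06
Sum: 56.36 + 2.841 + 8.06 = 67.261

67.261 nW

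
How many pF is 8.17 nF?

8170 pF

nano = 1e-9, pico = 1e-12; factor is 1e3.
8.17 × 1e3 = 8170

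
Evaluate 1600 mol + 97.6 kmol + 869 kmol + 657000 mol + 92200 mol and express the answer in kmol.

1717.4 kmol

In kmol:
  1600 mol = 1600e-3 kmol = 1.6
  97.6 kmol → 97.6
  869 kmol → 869
  657000 mol = 657000e-3 kmol = 657
  92200 mol = 92200e-3 kmol = 92.2
Sum: 1.6 + 97.6 + 869 + 657 + 92.2 = 1717.4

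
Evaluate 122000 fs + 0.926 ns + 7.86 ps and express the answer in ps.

In ps:
  122000 fs = 122000 × 10⁻³ ps = 122
  0.926 ns = 0.926 × 10³ ps = 926
  7.86 ps → 7.86
Sum: 122 + 926 + 7.86 = 1055.86

1055.86 ps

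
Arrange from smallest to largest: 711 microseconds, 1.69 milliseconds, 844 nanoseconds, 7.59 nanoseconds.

711 microseconds = 0.000711 seconds
1.69 milliseconds = 0.00169 seconds
844 nanoseconds = 0.000000844 seconds
7.59 nanoseconds = 0.00000000759 seconds

7.59 nanoseconds < 844 nanoseconds < 711 microseconds < 1.69 milliseconds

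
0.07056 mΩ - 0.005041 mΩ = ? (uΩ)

65.519 uΩ

In uΩ:
  0.07056 mΩ = 0.07056 × 10^3 uΩ = 70.56
  0.005041 mΩ = 0.005041 × 10^3 uΩ = 5.041
Difference: 70.56 - 5.041 = 65.519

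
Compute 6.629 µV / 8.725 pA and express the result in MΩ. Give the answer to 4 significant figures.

0.7598 MΩ

(6.629e-6) / (8.725e-12) = 0.759771e6 Ω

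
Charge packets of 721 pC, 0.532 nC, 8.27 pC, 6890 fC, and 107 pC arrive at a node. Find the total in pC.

1375.16 pC

In pC:
  721 pC → 721
  0.532 nC = 0.532 × 10^3 pC = 532
  8.27 pC → 8.27
  6890 fC = 6890 × 10^-3 pC = 6.89
  107 pC → 107
Sum: 721 + 532 + 8.27 + 6.89 + 107 = 1375.16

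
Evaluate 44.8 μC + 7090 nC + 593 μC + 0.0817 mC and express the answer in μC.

726.59 μC

In μC:
  44.8 μC → 44.8
  7090 nC = 7090 × 10^-3 μC = 7.09
  593 μC → 593
  0.0817 mC = 0.0817 × 10^3 μC = 81.7
Sum: 44.8 + 7.09 + 593 + 81.7 = 726.59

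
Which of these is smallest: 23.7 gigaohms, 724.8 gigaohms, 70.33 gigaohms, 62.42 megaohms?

23.7 gigaohms = 23700000000 ohms
724.8 gigaohms = 724800000000 ohms
70.33 gigaohms = 70330000000 ohms
62.42 megaohms = 62420000 ohms

62.42 megaohms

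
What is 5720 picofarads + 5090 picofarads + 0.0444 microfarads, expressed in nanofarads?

55.21 nanofarads

In nanofarads:
  5720 picofarads = 5720 × 10⁻³ nanofarads = 5.72
  5090 picofarads = 5090 × 10⁻³ nanofarads = 5.09
  0.0444 microfarads = 0.0444 × 10³ nanofarads = 44.4
Sum: 5.72 + 5.09 + 44.4 = 55.21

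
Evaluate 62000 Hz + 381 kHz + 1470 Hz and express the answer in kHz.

444.47 kHz

In kHz:
  62000 Hz = 62000e-3 kHz = 62
  381 kHz → 381
  1470 Hz = 1470e-3 kHz = 1.47
Sum: 62 + 381 + 1.47 = 444.47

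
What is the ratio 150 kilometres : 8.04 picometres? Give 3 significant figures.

(150 × 10^3) / (8.04 × 10^-12) = 18.66 × 10^15

18700000000000000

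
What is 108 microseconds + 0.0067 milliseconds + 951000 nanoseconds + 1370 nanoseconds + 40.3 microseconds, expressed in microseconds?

In microseconds:
  108 microseconds → 108
  0.0067 milliseconds = 0.0067 × 10³ microseconds = 6.7
  951000 nanoseconds = 951000 × 10⁻³ microseconds = 951
  1370 nanoseconds = 1370 × 10⁻³ microseconds = 1.37
  40.3 microseconds → 40.3
Sum: 108 + 6.7 + 951 + 1.37 + 40.3 = 1107.37

1107.37 microseconds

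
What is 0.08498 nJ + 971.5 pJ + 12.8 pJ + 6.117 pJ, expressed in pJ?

In pJ:
  0.08498 nJ = 0.08498 × 10^3 pJ = 84.98
  971.5 pJ → 971.5
  12.8 pJ → 12.8
  6.117 pJ → 6.117
Sum: 84.98 + 971.5 + 12.8 + 6.117 = 1075.397

1075.397 pJ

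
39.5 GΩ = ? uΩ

giga = 10^9, micro = 10^-6; factor is 10^15.
39.5 × 10^15 = 39500000000000000

39500000000000000 uΩ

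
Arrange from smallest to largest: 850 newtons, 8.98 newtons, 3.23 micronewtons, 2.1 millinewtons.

850 newtons = 850 newtons
8.98 newtons = 8.98 newtons
3.23 micronewtons = 0.00000323 newtons
2.1 millinewtons = 0.0021 newtons

3.23 micronewtons < 2.1 millinewtons < 8.98 newtons < 850 newtons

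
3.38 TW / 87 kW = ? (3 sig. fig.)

(3.38e12) / (87e3) = 0.03885e9

38900000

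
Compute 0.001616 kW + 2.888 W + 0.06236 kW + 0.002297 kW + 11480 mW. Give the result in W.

In W:
  0.001616 kW = 0.001616 × 10^3 W = 1.616
  2.888 W → 2.888
  0.06236 kW = 0.06236 × 10^3 W = 62.36
  0.002297 kW = 0.002297 × 10^3 W = 2.297
  11480 mW = 11480 × 10^-3 W = 11.48
Sum: 1.616 + 2.888 + 62.36 + 2.297 + 11.48 = 80.641

80.641 W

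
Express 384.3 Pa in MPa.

(no prefix) = 1e0, mega = 1e6; factor is 1e-6.
384.3 × 1e-6 = 0.0003843

0.0003843 MPa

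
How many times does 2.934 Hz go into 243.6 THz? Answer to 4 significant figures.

(243.6e12) / (2.934) = 83.027e12

83030000000000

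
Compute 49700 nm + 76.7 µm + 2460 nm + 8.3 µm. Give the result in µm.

In µm:
  49700 nm = 49700 × 10^-3 µm = 49.7
  76.7 µm → 76.7
  2460 nm = 2460 × 10^-3 µm = 2.46
  8.3 µm → 8.3
Sum: 49.7 + 76.7 + 2.46 + 8.3 = 137.16

137.16 µm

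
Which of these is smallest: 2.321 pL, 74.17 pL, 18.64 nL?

2.321 pL = 0.000000000002321 L
74.17 pL = 0.00000000007417 L
18.64 nL = 0.00000001864 L

2.321 pL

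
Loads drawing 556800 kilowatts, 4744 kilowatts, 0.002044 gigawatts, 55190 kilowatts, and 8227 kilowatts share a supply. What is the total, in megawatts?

627.005 megawatts

In megawatts:
  556800 kilowatts = 556800 × 10⁻³ megawatts = 556.8
  4744 kilowatts = 4744 × 10⁻³ megawatts = 4.744
  0.002044 gigawatts = 0.002044 × 10³ megawatts = 2.044
  55190 kilowatts = 55190 × 10⁻³ megawatts = 55.19
  8227 kilowatts = 8227 × 10⁻³ megawatts = 8.227
Sum: 556.8 + 4.744 + 2.044 + 55.19 + 8.227 = 627.005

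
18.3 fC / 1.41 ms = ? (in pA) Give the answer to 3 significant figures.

(18.3 × 10⁻¹⁵) / (1.41 × 10⁻³) = 12.979 × 10⁻¹² A

13.0 pA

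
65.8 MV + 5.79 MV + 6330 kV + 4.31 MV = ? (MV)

82.23 MV

In MV:
  65.8 MV → 65.8
  5.79 MV → 5.79
  6330 kV = 6330 × 10⁻³ MV = 6.33
  4.31 MV → 4.31
Sum: 65.8 + 5.79 + 6.33 + 4.31 = 82.23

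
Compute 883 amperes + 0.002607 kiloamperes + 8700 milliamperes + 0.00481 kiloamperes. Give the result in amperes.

In amperes:
  883 amperes → 883
  0.002607 kiloamperes = 0.002607 × 10³ amperes = 2.607
  8700 milliamperes = 8700 × 10⁻³ amperes = 8.7
  0.00481 kiloamperes = 0.00481 × 10³ amperes = 4.81
Sum: 883 + 2.607 + 8.7 + 4.81 = 899.117

899.117 amperes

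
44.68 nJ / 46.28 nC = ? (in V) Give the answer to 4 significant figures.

(44.68 × 10^-9) / (46.28 × 10^-9) = 0.965428 V

0.9654 V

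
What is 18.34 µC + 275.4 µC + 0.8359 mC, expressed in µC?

In µC:
  18.34 µC → 18.34
  275.4 µC → 275.4
  0.8359 mC = 0.8359e3 µC = 835.9
Sum: 18.34 + 275.4 + 835.9 = 1129.64

1129.64 µC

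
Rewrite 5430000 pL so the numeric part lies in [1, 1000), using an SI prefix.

5.43 µL

= 5.43e-6 L; 1e-6 is micro.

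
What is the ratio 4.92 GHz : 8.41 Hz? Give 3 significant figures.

(4.92 × 10^9) / (8.41) = 0.585 × 10^9

585000000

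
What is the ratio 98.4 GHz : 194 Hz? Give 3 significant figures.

(98.4 × 10⁹) / (194) = 0.5072 × 10⁹

507000000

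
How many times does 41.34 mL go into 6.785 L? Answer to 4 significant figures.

164.1

(6.785) / (41.34 × 10⁻³) = 0.16413 × 10³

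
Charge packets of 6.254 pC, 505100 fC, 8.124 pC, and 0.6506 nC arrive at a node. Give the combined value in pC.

1170.078 pC

In pC:
  6.254 pC → 6.254
  505100 fC = 505100 × 10⁻³ pC = 505.1
  8.124 pC → 8.124
  0.6506 nC = 0.6506 × 10³ pC = 650.6
Sum: 6.254 + 505.1 + 8.124 + 650.6 = 1170.078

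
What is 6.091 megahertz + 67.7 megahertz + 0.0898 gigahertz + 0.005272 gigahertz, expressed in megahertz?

168.863 megahertz

In megahertz:
  6.091 megahertz → 6.091
  67.7 megahertz → 67.7
  0.0898 gigahertz = 0.0898 × 10³ megahertz = 89.8
  0.005272 gigahertz = 0.005272 × 10³ megahertz = 5.272
Sum: 6.091 + 67.7 + 89.8 + 5.272 = 168.863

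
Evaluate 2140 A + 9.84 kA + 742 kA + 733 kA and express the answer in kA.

In kA:
  2140 A = 2140 × 10⁻³ kA = 2.14
  9.84 kA → 9.84
  742 kA → 742
  733 kA → 733
Sum: 2.14 + 9.84 + 742 + 733 = 1486.98

1486.98 kA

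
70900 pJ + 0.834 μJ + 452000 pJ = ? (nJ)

1356.9 nJ

In nJ:
  70900 pJ = 70900e-3 nJ = 70.9
  0.834 μJ = 0.834e3 nJ = 834
  452000 pJ = 452000e-3 nJ = 452
Sum: 70.9 + 834 + 452 = 1356.9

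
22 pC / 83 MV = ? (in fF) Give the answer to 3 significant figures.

0.000265 fF

(22 × 10⁻¹²) / (83 × 10⁶) = 0.26506 × 10⁻¹⁸ F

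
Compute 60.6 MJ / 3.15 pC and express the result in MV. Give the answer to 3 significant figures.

19200000000000 MV

(60.6 × 10^6) / (3.15 × 10^-12) = 19.238 × 10^18 V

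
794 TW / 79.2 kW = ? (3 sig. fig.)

10000000000

(794 × 10^12) / (79.2 × 10^3) = 10.03 × 10^9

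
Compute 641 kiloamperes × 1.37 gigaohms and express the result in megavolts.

641 × 10³ × 1.37 × 10⁹ = 878.17 × 10¹² V

878170000 megavolts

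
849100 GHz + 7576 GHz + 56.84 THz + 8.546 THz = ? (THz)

922.062 THz

In THz:
  849100 GHz = 849100e-3 THz = 849.1
  7576 GHz = 7576e-3 THz = 7.576
  56.84 THz → 56.84
  8.546 THz → 8.546
Sum: 849.1 + 7.576 + 56.84 + 8.546 = 922.062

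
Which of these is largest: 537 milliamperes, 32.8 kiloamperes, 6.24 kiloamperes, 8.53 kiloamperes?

537 milliamperes = 0.537 amperes
32.8 kiloamperes = 32800 amperes
6.24 kiloamperes = 6240 amperes
8.53 kiloamperes = 8530 amperes

32.8 kiloamperes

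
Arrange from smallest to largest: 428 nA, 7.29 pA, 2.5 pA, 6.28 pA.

428 nA = 0.000000428 A
7.29 pA = 0.00000000000729 A
2.5 pA = 0.0000000000025 A
6.28 pA = 0.00000000000628 A

2.5 pA < 6.28 pA < 7.29 pA < 428 nA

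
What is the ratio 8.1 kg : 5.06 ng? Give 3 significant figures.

1600000000000

(8.1 × 10³) / (5.06 × 10⁻⁹) = 1.601 × 10¹²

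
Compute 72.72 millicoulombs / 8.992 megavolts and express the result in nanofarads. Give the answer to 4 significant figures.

8.087 nanofarads

(72.72e-3) / (8.992e6) = 8.08719e-9 F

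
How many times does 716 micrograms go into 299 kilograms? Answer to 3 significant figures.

(299 × 10³) / (716 × 10⁻⁶) = 0.4176 × 10⁹

418000000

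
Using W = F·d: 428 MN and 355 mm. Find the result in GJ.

0.15194 GJ

428 × 10⁶ × 355 × 10⁻³ = 151940 × 10³ J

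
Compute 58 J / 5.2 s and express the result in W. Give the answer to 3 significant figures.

11.2 W

(58) / (5.2) = 11.154 W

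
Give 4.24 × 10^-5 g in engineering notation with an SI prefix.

42.4 ug

= 42.4 × 10^-6 g; 10^-6 is micro.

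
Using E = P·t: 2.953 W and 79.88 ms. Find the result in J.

0.23588564 J

2.953 × 79.88 × 10^-3 = 235.88564 × 10^-3 J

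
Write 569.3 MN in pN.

mega = 1e6, pico = 1e-12; factor is 1e18.
569.3 × 1e18 = 569300000000000000000

569300000000000000000 pN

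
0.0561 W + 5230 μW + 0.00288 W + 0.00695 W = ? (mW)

In mW:
  0.0561 W = 0.0561 × 10^3 mW = 56.1
  5230 μW = 5230 × 10^-3 mW = 5.23
  0.00288 W = 0.00288 × 10^3 mW = 2.88
  0.00695 W = 0.00695 × 10^3 mW = 6.95
Sum: 56.1 + 5.23 + 2.88 + 6.95 = 71.16

71.16 mW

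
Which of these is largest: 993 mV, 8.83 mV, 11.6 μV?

993 mV

993 mV = 0.993 V
8.83 mV = 0.00883 V
11.6 μV = 0.0000116 V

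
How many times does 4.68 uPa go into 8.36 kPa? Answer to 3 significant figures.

1790000000

(8.36 × 10^3) / (4.68 × 10^-6) = 1.786 × 10^9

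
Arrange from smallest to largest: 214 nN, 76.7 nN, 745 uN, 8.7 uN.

214 nN = 0.000000214 N
76.7 nN = 0.0000000767 N
745 uN = 0.000745 N
8.7 uN = 0.0000087 N

76.7 nN < 214 nN < 8.7 uN < 745 uN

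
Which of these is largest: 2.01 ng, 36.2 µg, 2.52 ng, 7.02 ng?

36.2 µg

2.01 ng = 0.00000000201 g
36.2 µg = 0.0000362 g
2.52 ng = 0.00000000252 g
7.02 ng = 0.00000000702 g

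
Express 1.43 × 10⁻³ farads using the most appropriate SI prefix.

1.43 millifarads

= 1.43 × 10⁻³ farads; 10⁻³ is milli.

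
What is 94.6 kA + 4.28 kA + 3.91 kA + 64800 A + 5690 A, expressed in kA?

173.28 kA

In kA:
  94.6 kA → 94.6
  4.28 kA → 4.28
  3.91 kA → 3.91
  64800 A = 64800 × 10^-3 kA = 64.8
  5690 A = 5690 × 10^-3 kA = 5.69
Sum: 94.6 + 4.28 + 3.91 + 64.8 + 5.69 = 173.28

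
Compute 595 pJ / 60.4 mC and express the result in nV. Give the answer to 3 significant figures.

9.85 nV

(595 × 10⁻¹²) / (60.4 × 10⁻³) = 9.851 × 10⁻⁹ V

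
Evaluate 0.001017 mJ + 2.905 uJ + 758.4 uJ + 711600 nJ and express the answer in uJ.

In uJ:
  0.001017 mJ = 0.001017 × 10^3 uJ = 1.017
  2.905 uJ → 2.905
  758.4 uJ → 758.4
  711600 nJ = 711600 × 10^-3 uJ = 711.6
Sum: 1.017 + 2.905 + 758.4 + 711.6 = 1473.922

1473.922 uJ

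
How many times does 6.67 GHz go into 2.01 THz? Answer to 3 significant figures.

301

(2.01e12) / (6.67e9) = 0.3013e3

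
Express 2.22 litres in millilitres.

(no prefix) = 10⁰, milli = 10⁻³; factor is 10³.
2.22 × 10³ = 2220

2220 millilitres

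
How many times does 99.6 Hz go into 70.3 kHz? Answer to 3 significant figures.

706

(70.3 × 10³) / (99.6) = 0.7058 × 10³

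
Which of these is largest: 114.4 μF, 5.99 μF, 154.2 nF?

114.4 μF

114.4 μF = 0.0001144 F
5.99 μF = 0.00000599 F
154.2 nF = 0.0000001542 F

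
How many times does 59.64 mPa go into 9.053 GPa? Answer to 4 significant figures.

151800000000

(9.053 × 10⁹) / (59.64 × 10⁻³) = 0.15179 × 10¹²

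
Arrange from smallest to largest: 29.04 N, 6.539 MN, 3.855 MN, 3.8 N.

3.8 N < 29.04 N < 3.855 MN < 6.539 MN

29.04 N = 29.04 N
6.539 MN = 6539000 N
3.855 MN = 3855000 N
3.8 N = 3.8 N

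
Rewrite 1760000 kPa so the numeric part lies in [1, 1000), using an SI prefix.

1.76 GPa

= 1.76 × 10^9 Pa; 10^9 is giga.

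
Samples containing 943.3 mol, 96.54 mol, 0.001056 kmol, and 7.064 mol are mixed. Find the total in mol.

1047.96 mol

In mol:
  943.3 mol → 943.3
  96.54 mol → 96.54
  0.001056 kmol = 0.001056e3 mol = 1.056
  7.064 mol → 7.064
Sum: 943.3 + 96.54 + 1.056 + 7.064 = 1047.96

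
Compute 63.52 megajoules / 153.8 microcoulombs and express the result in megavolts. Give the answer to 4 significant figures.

413000 megavolts

(63.52e6) / (153.8e-6) = 0.413004e12 V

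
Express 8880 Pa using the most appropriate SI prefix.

8.88 kPa

= 8.88e3 Pa; 1e3 is kilo.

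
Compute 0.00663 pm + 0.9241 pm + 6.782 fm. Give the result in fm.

937.512 fm

In fm:
  0.00663 pm = 0.00663 × 10³ fm = 6.63
  0.9241 pm = 0.9241 × 10³ fm = 924.1
  6.782 fm → 6.782
Sum: 6.63 + 924.1 + 6.782 = 937.512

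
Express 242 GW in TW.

giga = 10^9, tera = 10^12; factor is 10^-3.
242 × 10^-3 = 0.242

0.242 TW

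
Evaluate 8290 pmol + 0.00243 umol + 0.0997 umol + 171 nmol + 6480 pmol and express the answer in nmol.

In nmol:
  8290 pmol = 8290e-3 nmol = 8.29
  0.00243 umol = 0.00243e3 nmol = 2.43
  0.0997 umol = 0.0997e3 nmol = 99.7
  171 nmol → 171
  6480 pmol = 6480e-3 nmol = 6.48
Sum: 8.29 + 2.43 + 99.7 + 171 + 6.48 = 287.9

287.9 nmol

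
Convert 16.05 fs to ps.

femto = 1e-15, pico = 1e-12; factor is 1e-3.
16.05 × 1e-3 = 0.01605

0.01605 ps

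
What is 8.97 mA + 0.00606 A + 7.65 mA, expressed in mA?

In mA:
  8.97 mA → 8.97
  0.00606 A = 0.00606e3 mA = 6.06
  7.65 mA → 7.65
Sum: 8.97 + 6.06 + 7.65 = 22.68

22.68 mA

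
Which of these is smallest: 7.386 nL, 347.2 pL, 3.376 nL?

7.386 nL = 0.000000007386 L
347.2 pL = 0.0000000003472 L
3.376 nL = 0.000000003376 L

347.2 pL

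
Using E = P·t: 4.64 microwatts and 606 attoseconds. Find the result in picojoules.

0.00000000281184 picojoules

4.64 × 10^-6 × 606 × 10^-18 = 2811.84 × 10^-24 J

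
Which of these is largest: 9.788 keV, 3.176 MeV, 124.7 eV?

9.788 keV = 9788 eV
3.176 MeV = 3176000 eV
124.7 eV = 124.7 eV

3.176 MeV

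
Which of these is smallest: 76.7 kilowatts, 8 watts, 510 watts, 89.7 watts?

76.7 kilowatts = 76700 watts
8 watts = 8 watts
510 watts = 510 watts
89.7 watts = 89.7 watts

8 watts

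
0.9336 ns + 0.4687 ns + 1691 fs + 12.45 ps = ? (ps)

In ps:
  0.9336 ns = 0.9336 × 10^3 ps = 933.6
  0.4687 ns = 0.4687 × 10^3 ps = 468.7
  1691 fs = 1691 × 10^-3 ps = 1.691
  12.45 ps → 12.45
Sum: 933.6 + 468.7 + 1.691 + 12.45 = 1416.441

1416.441 ps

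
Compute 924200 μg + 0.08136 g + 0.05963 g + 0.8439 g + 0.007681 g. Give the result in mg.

In mg:
  924200 μg = 924200 × 10⁻³ mg = 924.2
  0.08136 g = 0.08136 × 10³ mg = 81.36
  0.05963 g = 0.05963 × 10³ mg = 59.63
  0.8439 g = 0.8439 × 10³ mg = 843.9
  0.007681 g = 0.007681 × 10³ mg = 7.681
Sum: 924.2 + 81.36 + 59.63 + 843.9 + 7.681 = 1916.771

1916.771 mg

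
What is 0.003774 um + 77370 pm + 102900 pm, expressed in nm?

184.044 nm

In nm:
  0.003774 um = 0.003774 × 10³ nm = 3.774
  77370 pm = 77370 × 10⁻³ nm = 77.37
  102900 pm = 102900 × 10⁻³ nm = 102.9
Sum: 3.774 + 77.37 + 102.9 = 184.044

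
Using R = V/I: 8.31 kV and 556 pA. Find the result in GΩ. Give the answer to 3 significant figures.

14900 GΩ

(8.31e3) / (556e-12) = 0.014946e15 Ω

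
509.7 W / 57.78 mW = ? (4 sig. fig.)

(509.7) / (57.78 × 10^-3) = 8.8214 × 10^3

8821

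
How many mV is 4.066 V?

(no prefix) = 10^0, milli = 10^-3; factor is 10^3.
4.066 × 10^3 = 4066

4066 mV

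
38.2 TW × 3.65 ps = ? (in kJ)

0.13943 kJ

38.2 × 10^12 × 3.65 × 10^-12 = 139.43 J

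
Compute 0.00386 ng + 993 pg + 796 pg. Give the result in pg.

1792.86 pg

In pg:
  0.00386 ng = 0.00386 × 10^3 pg = 3.86
  993 pg → 993
  796 pg → 796
Sum: 3.86 + 993 + 796 = 1792.86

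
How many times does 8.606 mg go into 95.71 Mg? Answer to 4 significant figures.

11120000000

(95.71 × 10⁶) / (8.606 × 10⁻³) = 11.121 × 10⁹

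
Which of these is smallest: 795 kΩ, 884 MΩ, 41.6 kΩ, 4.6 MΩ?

795 kΩ = 795000 Ω
884 MΩ = 884000000 Ω
41.6 kΩ = 41600 Ω
4.6 MΩ = 4600000 Ω

41.6 kΩ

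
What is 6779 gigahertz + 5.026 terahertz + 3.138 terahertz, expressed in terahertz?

14.943 terahertz

In terahertz:
  6779 gigahertz = 6779e-3 terahertz = 6.779
  5.026 terahertz → 5.026
  3.138 terahertz → 3.138
Sum: 6.779 + 5.026 + 3.138 = 14.943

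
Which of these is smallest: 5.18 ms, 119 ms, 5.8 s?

5.18 ms = 0.00518 s
119 ms = 0.119 s
5.8 s = 5.8 s

5.18 ms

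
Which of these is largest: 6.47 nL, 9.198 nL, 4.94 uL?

4.94 uL

6.47 nL = 0.00000000647 L
9.198 nL = 0.000000009198 L
4.94 uL = 0.00000494 L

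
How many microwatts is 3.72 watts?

3720000 microwatts

(no prefix) = 1e0, micro = 1e-6; factor is 1e6.
3.72 × 1e6 = 3720000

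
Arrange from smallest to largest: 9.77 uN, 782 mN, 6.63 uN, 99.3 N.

6.63 uN < 9.77 uN < 782 mN < 99.3 N

9.77 uN = 0.00000977 N
782 mN = 0.782 N
6.63 uN = 0.00000663 N
99.3 N = 99.3 N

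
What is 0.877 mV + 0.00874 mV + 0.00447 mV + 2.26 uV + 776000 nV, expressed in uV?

In uV:
  0.877 mV = 0.877 × 10^3 uV = 877
  0.00874 mV = 0.00874 × 10^3 uV = 8.74
  0.00447 mV = 0.00447 × 10^3 uV = 4.47
  2.26 uV → 2.26
  776000 nV = 776000 × 10^-3 uV = 776
Sum: 877 + 8.74 + 4.47 + 2.26 + 776 = 1668.47

1668.47 uV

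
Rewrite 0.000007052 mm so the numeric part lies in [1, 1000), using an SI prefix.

7.052 nm

= 7.052 × 10^-9 m; 10^-9 is nano.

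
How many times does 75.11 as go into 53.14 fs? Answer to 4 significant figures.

707.5

(53.14 × 10⁻¹⁵) / (75.11 × 10⁻¹⁸) = 0.7075 × 10³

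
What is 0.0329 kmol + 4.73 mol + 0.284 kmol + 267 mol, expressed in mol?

588.63 mol

In mol:
  0.0329 kmol = 0.0329 × 10^3 mol = 32.9
  4.73 mol → 4.73
  0.284 kmol = 0.284 × 10^3 mol = 284
  267 mol → 267
Sum: 32.9 + 4.73 + 284 + 267 = 588.63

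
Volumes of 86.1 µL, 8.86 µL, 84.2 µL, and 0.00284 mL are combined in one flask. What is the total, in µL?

In µL:
  86.1 µL → 86.1
  8.86 µL → 8.86
  84.2 µL → 84.2
  0.00284 mL = 0.00284 × 10^3 µL = 2.84
Sum: 86.1 + 8.86 + 84.2 + 2.84 = 182

182 µL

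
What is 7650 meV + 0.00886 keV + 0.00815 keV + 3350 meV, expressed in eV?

28.01 eV

In eV:
  7650 meV = 7650 × 10⁻³ eV = 7.65
  0.00886 keV = 0.00886 × 10³ eV = 8.86
  0.00815 keV = 0.00815 × 10³ eV = 8.15
  3350 meV = 3350 × 10⁻³ eV = 3.35
Sum: 7.65 + 8.86 + 8.15 + 3.35 = 28.01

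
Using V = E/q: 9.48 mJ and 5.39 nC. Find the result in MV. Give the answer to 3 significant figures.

1.76 MV

(9.48 × 10^-3) / (5.39 × 10^-9) = 1.7588 × 10^6 V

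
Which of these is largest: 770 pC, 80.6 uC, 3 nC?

770 pC = 0.00000000077 C
80.6 uC = 0.0000806 C
3 nC = 0.000000003 C

80.6 uC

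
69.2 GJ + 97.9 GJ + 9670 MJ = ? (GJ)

In GJ:
  69.2 GJ → 69.2
  97.9 GJ → 97.9
  9670 MJ = 9670e-3 GJ = 9.67
Sum: 69.2 + 97.9 + 9.67 = 176.77

176.77 GJ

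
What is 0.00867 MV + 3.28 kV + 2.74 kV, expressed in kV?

In kV:
  0.00867 MV = 0.00867 × 10³ kV = 8.67
  3.28 kV → 3.28
  2.74 kV → 2.74
Sum: 8.67 + 3.28 + 2.74 = 14.69

14.69 kV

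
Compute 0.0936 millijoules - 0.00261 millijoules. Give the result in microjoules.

In microjoules:
  0.0936 millijoules = 0.0936e3 microjoules = 93.6
  0.00261 millijoules = 0.00261e3 microjoules = 2.61
Difference: 93.6 - 2.61 = 90.99

90.99 microjoules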